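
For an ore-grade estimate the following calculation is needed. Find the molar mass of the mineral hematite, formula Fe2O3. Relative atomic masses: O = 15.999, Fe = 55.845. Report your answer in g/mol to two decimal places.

Fe: 2 × 55.845 = 111.6900
O: 3 × 15.999 = 47.9970
Summing the contributions gives the formula mass.

159.69 g/mol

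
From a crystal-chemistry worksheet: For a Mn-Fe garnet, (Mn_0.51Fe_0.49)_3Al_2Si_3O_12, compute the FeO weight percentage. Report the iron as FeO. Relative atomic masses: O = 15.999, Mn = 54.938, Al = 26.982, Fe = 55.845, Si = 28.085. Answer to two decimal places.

21.28 wt%

M((Mn_0.51Fe_0.49)_3Al_2Si_3O_12) = 496.354 g/mol; M(FeO) = 71.844 g/mol.
Moles FeO per formula unit = 1.47 Fe ÷ 1 = 1.4700.
FeO fraction = (1.4700 × 71.844) / 496.354 = 105.611/496.354 = 0.2128.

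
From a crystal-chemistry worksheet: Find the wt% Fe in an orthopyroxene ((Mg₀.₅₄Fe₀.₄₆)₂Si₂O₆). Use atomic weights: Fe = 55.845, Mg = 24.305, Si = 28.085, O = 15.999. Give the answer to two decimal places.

22.36 weight percent

M((Mg₀.₅₄Fe₀.₄₆)₂Si₂O₆) = 229.791 g/mol.
Fe contributes 0.92 × 55.845 = 51.377 g per mole.
51.377/229.791 = 0.2236 → 22.36%.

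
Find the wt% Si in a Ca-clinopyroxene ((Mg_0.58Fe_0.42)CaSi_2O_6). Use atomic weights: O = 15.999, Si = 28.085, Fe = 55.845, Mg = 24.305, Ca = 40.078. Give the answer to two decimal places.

24.44 mass %

M((Mg_0.58Fe_0.42)CaSi_2O_6) = 229.794 g/mol.
Si contributes 2 × 28.085 = 56.170 g per mole.
56.170/229.794 = 0.2444 → 24.44%.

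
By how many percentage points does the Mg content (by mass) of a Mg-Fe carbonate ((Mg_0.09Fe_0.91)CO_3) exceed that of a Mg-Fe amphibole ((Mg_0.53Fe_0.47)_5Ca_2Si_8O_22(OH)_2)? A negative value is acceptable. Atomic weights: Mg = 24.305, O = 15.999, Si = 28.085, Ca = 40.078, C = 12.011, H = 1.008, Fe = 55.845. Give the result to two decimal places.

-5.33 percentage points

M((Mg_0.09Fe_0.91)CO_3) = 113.014 g/mol, so wt% Mg = 2.187/113.014 × 100 = 1.94%.
M((Mg_0.53Fe_0.47)_5Ca_2Si_8O_22(OH)_2) = 886.472 g/mol, so wt% Mg = 64.408/886.472 × 100 = 7.27%.
1.94 − 7.27 = -5.33 pp.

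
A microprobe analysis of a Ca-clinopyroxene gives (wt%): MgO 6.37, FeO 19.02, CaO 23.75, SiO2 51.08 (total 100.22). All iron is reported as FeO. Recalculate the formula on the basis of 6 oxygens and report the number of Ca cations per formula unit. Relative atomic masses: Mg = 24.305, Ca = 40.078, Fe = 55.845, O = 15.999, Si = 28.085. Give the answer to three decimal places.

0.998 Ca apfu

6.37 wt% MgO ÷ 40.304 g/mol = 0.15805 mol, giving 0.15805 Mg and 0.15805 O.
19.02 wt% FeO ÷ 71.844 g/mol = 0.26474 mol, giving 0.26474 Fe and 0.26474 O.
23.75 wt% CaO ÷ 56.077 g/mol = 0.42352 mol, giving 0.42352 Ca and 0.42352 O.
51.08 wt% SiO2 ÷ 60.083 g/mol = 0.85016 mol, giving 0.85016 Si and 1.70032 O.
Oxygen sums to 2.54663; scaling by 6/2.54663 = 2.35605 puts the formula on 6 O.
Ca: 0.42352 × 2.35605 = 0.998 atoms per formula unit.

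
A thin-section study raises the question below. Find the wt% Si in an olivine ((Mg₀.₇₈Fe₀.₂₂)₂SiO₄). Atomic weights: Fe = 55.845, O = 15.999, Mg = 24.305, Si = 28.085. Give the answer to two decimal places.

18.17 weight percent

M((Mg₀.₇₈Fe₀.₂₂)₂SiO₄) = 154.569 g/mol.
Si contributes 1 × 28.085 = 28.085 g per mole.
28.085/154.569 = 0.1817 → 18.17%.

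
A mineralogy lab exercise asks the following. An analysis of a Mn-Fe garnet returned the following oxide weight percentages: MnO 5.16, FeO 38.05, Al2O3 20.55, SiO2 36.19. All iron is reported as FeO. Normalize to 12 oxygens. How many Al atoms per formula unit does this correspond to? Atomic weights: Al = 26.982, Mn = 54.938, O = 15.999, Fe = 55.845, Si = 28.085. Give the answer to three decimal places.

MnO: 5.16/70.937 = 0.07274 mol → 0.07274 mol Mn, 0.07274 mol O.
FeO: 38.05/71.844 = 0.52962 mol → 0.52962 mol Fe, 0.52962 mol O.
Al2O3: 20.55/101.961 = 0.20155 mol → 0.40310 mol Al, 0.60465 mol O.
SiO2: 36.19/60.083 = 0.60233 mol → 0.60233 mol Si, 1.20466 mol O.
Total oxygen = 2.41167 mol. Normalization factor = 12/2.41167 = 4.97581.
Al per 12 O = 0.40310 × 4.97581 = 2.006.

2.006 Al apfu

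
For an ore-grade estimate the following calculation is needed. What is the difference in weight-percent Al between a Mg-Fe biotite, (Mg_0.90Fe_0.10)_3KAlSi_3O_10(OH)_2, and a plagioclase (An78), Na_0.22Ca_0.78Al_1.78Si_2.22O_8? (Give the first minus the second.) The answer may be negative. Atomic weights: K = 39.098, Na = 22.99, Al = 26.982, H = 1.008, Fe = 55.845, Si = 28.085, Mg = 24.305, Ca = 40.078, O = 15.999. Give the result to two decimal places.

-11.16 percentage points

M((Mg_0.90Fe_0.10)_3KAlSi_3O_10(OH)_2) = 426.716 g/mol, so wt% Al = 26.982/426.716 × 100 = 6.32%.
M(Na_0.22Ca_0.78Al_1.78Si_2.22O_8) = 274.687 g/mol, so wt% Al = 48.028/274.687 × 100 = 17.48%.
6.32 − 17.48 = -11.16 pp.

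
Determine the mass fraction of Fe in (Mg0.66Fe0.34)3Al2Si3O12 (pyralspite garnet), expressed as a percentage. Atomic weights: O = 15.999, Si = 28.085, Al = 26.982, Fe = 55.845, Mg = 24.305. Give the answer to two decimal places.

M((Mg0.66Fe0.34)3Al2Si3O12) = 435.293 g/mol.
Fe contributes 1.02 × 55.845 = 56.962 g per mole.
56.962/435.293 = 0.1309 → 13.09%.

13.09 wt%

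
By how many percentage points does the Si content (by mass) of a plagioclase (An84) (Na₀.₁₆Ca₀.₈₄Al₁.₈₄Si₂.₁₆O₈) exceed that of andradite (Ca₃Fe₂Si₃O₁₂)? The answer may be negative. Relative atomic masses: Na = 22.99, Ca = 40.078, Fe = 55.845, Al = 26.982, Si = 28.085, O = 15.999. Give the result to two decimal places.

M(Na₀.₁₆Ca₀.₈₄Al₁.₈₄Si₂.₁₆O₈) = 275.646 g/mol, so wt% Si = 60.664/275.646 × 100 = 22.01%.
M(Ca₃Fe₂Si₃O₁₂) = 508.167 g/mol, so wt% Si = 84.255/508.167 × 100 = 16.58%.
22.01 − 16.58 = 5.43 pp.

5.43 percentage points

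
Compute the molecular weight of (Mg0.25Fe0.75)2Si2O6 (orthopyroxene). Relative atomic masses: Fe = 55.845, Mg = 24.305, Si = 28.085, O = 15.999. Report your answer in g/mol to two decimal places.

248.08 g/mol

Mg: 0.50 × 24.305 = 12.1525
Fe: 1.50 × 55.845 = 83.7675
Si: 2 × 28.085 = 56.1700
O: 6 × 15.999 = 95.9940
Summing the contributions gives the formula mass.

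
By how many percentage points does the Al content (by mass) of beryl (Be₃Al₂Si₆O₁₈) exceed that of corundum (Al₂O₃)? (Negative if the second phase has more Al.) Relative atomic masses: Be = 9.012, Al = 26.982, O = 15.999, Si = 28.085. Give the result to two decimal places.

-42.89 percentage points

M(Be₃Al₂Si₆O₁₈) = 537.492 g/mol, so wt% Al = 53.964/537.492 × 100 = 10.04%.
M(Al₂O₃) = 101.961 g/mol, so wt% Al = 53.964/101.961 × 100 = 52.93%.
10.04 − 52.93 = -42.89 pp.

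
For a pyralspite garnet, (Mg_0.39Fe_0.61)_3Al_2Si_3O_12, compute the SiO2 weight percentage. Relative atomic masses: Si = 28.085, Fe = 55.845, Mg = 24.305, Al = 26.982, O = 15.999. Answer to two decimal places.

39.11 wt%

Formula mass = 460.840 g/mol.
3 Si → 3.0000 mol SiO2 per formula unit; M(SiO2) = 60.083, so SiO2 mass = 180.249 g.
180.249/460.840 × 100 = 39.11 wt%.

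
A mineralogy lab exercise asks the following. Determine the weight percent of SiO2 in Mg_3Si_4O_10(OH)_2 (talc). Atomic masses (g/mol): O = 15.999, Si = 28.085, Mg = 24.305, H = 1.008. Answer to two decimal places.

63.37 wt%

M(Mg_3Si_4O_10(OH)_2) = 379.259 g/mol; M(SiO2) = 60.083 g/mol.
Moles SiO2 per formula unit = 4 Si ÷ 1 = 4.0000.
SiO2 fraction = (4.0000 × 60.083) / 379.259 = 240.332/379.259 = 0.6337.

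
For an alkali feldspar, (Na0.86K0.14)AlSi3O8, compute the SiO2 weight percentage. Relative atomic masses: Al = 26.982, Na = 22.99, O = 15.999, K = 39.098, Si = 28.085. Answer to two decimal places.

M((Na0.86K0.14)AlSi3O8) = 264.474 g/mol; M(SiO2) = 60.083 g/mol.
Moles SiO2 per formula unit = 3 Si ÷ 1 = 3.0000.
SiO2 fraction = (3.0000 × 60.083) / 264.474 = 180.249/264.474 = 0.6815.

68.15 wt%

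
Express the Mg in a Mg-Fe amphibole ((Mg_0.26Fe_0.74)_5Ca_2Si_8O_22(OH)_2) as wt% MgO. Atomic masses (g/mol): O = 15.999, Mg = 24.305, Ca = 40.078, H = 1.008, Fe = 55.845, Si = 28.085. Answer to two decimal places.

M((Mg_0.26Fe_0.74)_5Ca_2Si_8O_22(OH)_2) = 929.051 g/mol; M(MgO) = 40.304 g/mol.
Moles MgO per formula unit = 1.30 Mg ÷ 1 = 1.3000.
MgO fraction = (1.3000 × 40.304) / 929.051 = 52.395/929.051 = 0.0564.

5.64 wt%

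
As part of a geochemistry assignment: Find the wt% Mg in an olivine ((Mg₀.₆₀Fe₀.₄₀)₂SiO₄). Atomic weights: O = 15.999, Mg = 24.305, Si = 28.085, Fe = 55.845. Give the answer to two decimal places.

17.58 weight percent

Formula mass = 1.20*24.305 + 0.80*55.845 + 1*28.085 + 4*15.999 = 165.923 g/mol, of which 29.166 g is Mg.
So Mg makes up 29.166/165.923 = 0.1758 of the mass, i.e. 17.58%.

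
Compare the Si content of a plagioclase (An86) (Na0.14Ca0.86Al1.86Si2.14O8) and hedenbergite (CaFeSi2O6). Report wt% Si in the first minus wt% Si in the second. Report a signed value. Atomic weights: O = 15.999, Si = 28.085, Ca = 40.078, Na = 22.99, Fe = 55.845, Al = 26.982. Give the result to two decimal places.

-0.86 percentage points

M(Na0.14Ca0.86Al1.86Si2.14O8) = 275.966 g/mol, so wt% Si = 60.102/275.966 × 100 = 21.78%.
M(CaFeSi2O6) = 248.087 g/mol, so wt% Si = 56.170/248.087 × 100 = 22.64%.
21.78 − 22.64 = -0.86 pp.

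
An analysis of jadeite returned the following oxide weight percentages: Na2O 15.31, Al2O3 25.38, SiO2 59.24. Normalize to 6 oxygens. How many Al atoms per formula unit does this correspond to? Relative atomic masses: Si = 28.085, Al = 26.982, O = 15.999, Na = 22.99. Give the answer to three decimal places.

1.007 Al apfu

Na2O (M=61.979): mol = 0.24702; Na = 0.49404, O = 0.24702.
Al2O3 (M=101.961): mol = 0.24892; Al = 0.49784, O = 0.74676.
SiO2 (M=60.083): mol = 0.98597; Si = 0.98597, O = 1.97194.
ΣO = 2.96572; factor = 6/ΣO = 2.02312.
Al apfu = 0.49784 × 2.02312 = 1.007.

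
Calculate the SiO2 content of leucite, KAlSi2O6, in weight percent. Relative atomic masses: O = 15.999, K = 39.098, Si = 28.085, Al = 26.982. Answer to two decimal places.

55.06 wt%

M(KAlSi2O6) = 218.244 g/mol; M(SiO2) = 60.083 g/mol.
Moles SiO2 per formula unit = 2 Si ÷ 1 = 2.0000.
SiO2 fraction = (2.0000 × 60.083) / 218.244 = 120.166/218.244 = 0.5506.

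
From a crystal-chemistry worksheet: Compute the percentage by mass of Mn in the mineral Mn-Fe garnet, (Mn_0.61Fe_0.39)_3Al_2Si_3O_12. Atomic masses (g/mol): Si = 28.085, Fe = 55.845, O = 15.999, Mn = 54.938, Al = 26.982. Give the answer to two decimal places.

20.27 weight percent

M((Mn_0.61Fe_0.39)_3Al_2Si_3O_12) = 496.082 g/mol.
Mn contributes 1.83 × 54.938 = 100.537 g per mole.
100.537/496.082 = 0.2027 → 20.27%.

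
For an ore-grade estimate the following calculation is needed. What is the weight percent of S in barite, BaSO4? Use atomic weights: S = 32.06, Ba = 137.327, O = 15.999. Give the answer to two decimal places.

Molar mass of BaSO4: 1·137.327 + 1·32.06 + 4·15.999 = 233.383 g/mol.
Mass of S per formula unit: 1 × 32.06 = 32.060 g.
Weight fraction S = 32.060 / 233.383 = 0.1374.

13.74 wt%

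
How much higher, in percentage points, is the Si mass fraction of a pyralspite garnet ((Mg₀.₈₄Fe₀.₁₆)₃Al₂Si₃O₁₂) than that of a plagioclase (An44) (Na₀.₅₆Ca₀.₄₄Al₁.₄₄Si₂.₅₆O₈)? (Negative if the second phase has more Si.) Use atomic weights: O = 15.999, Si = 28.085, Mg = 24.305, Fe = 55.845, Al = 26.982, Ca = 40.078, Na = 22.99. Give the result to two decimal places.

-6.56 percentage points

M((Mg₀.₈₄Fe₀.₁₆)₃Al₂Si₃O₁₂) = 418.261 g/mol, so wt% Si = 84.255/418.261 × 100 = 20.14%.
M(Na₀.₅₆Ca₀.₄₄Al₁.₄₄Si₂.₅₆O₈) = 269.252 g/mol, so wt% Si = 71.898/269.252 × 100 = 26.70%.
20.14 − 26.70 = -6.56 pp.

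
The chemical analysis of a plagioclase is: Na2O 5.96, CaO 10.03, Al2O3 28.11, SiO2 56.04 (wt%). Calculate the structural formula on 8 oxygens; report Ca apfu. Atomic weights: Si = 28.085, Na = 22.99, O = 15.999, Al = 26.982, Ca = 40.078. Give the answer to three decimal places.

0.482 Ca apfu

Na2O (M=61.979): mol = 0.09616; Na = 0.19232, O = 0.09616.
CaO (M=56.077): mol = 0.17886; Ca = 0.17886, O = 0.17886.
Al2O3 (M=101.961): mol = 0.27569; Al = 0.55138, O = 0.82707.
SiO2 (M=60.083): mol = 0.93271; Si = 0.93271, O = 1.86542.
ΣO = 2.96751; factor = 8/ΣO = 2.69586.
Ca apfu = 0.17886 × 2.69586 = 0.482.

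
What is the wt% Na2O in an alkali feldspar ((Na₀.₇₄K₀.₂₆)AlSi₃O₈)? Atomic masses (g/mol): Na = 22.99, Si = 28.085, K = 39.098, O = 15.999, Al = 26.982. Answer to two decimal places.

8.61 wt%

Formula mass = 266.407 g/mol.
0.74 Na → 0.3700 mol Na2O per formula unit; M(Na2O) = 61.979, so Na2O mass = 22.932 g.
22.932/266.407 × 100 = 8.61 wt%.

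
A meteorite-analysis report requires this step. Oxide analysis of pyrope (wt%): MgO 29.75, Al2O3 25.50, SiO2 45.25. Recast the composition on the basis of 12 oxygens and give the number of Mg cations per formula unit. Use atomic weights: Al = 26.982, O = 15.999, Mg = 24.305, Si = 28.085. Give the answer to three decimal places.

MgO (M=40.304): mol = 0.73814; Mg = 0.73814, O = 0.73814.
Al2O3 (M=101.961): mol = 0.25010; Al = 0.50020, O = 0.75030.
SiO2 (M=60.083): mol = 0.75312; Si = 0.75312, O = 1.50624.
ΣO = 2.99468; factor = 12/ΣO = 4.00711.
Mg apfu = 0.73814 × 4.00711 = 2.958.

2.958 Mg apfu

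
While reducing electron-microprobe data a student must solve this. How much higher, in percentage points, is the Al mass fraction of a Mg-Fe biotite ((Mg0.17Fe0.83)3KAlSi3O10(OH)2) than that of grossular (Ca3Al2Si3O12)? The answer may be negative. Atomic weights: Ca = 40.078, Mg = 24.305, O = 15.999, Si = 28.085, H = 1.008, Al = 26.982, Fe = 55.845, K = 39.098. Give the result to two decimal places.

-6.54 percentage points

First mineral: 26.982 g Al in 495.789 g formula = 5.44 wt% Al.
Second mineral: 53.964 g Al in 450.441 g formula = 11.98 wt% Al.
5.44% − 11.98% gives a difference of -6.54 percentage points.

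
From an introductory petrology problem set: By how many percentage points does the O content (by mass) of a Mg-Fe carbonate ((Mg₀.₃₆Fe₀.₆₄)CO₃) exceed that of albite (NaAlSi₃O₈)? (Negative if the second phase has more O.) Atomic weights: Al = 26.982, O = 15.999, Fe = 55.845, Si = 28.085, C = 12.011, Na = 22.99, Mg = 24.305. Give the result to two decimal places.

-2.88 percentage points

M((Mg₀.₃₆Fe₀.₆₄)CO₃) = 104.499 g/mol, so wt% O = 47.997/104.499 × 100 = 45.93%.
M(NaAlSi₃O₈) = 262.219 g/mol, so wt% O = 127.992/262.219 × 100 = 48.81%.
45.93 − 48.81 = -2.88 pp.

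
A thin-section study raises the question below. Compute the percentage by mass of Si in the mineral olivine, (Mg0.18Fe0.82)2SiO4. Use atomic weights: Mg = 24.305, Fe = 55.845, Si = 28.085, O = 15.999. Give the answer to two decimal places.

Formula mass = 0.36·24.305 + 1.64·55.845 + 1·28.085 + 4·15.999 = 192.417 g/mol, of which 28.085 g is Si.
So Si makes up 28.085/192.417 = 0.1460 of the mass, i.e. 14.60%.

14.60 weight percent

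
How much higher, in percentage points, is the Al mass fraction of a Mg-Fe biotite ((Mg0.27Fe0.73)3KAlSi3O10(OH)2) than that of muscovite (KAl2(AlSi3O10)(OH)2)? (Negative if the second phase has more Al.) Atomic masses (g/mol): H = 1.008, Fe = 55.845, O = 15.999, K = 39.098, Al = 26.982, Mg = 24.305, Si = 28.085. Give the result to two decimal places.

First mineral: 26.982 g Al in 486.327 g formula = 5.55 wt% Al.
Second mineral: 80.946 g Al in 398.303 g formula = 20.32 wt% Al.
5.55% − 20.32% gives a difference of -14.77 percentage points.

-14.77 percentage points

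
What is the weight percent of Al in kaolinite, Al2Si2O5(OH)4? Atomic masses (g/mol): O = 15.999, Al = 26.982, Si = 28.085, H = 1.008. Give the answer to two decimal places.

Formula mass = 2*26.982 + 2*28.085 + 9*15.999 + 4*1.008 = 258.157 g/mol, of which 53.964 g is Al.
So Al makes up 53.964/258.157 = 0.2090 of the mass, i.e. 20.90%.

20.90 mass %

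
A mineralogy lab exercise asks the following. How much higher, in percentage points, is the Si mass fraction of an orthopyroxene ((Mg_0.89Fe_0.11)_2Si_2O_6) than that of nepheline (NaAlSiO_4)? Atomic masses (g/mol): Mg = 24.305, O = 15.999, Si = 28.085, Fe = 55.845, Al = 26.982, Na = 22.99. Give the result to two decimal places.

7.27 percentage points

Si in (Mg_0.89Fe_0.11)_2Si_2O_6: molar mass 207.713 g/mol; 2×28.085 = 56.170 g → 27.04 wt%.
Si in NaAlSiO_4: molar mass 142.053 g/mol; 1×28.085 = 28.085 g → 19.77 wt%.
Difference = 27.04 − 19.77 = 7.27 percentage points.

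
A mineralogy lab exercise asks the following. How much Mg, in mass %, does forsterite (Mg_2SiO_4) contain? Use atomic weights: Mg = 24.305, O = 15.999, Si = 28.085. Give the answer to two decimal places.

Formula mass = 2*24.305 + 1*28.085 + 4*15.999 = 140.691 g/mol, of which 48.610 g is Mg.
So Mg makes up 48.610/140.691 = 0.3455 of the mass, i.e. 34.55%.

34.55 mass %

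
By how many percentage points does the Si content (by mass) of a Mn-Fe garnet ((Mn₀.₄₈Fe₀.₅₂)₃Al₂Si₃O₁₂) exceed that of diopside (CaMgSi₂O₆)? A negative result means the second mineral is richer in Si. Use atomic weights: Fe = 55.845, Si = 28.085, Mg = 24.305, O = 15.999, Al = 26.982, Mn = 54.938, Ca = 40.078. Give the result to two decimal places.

-8.97 percentage points

First mineral: 84.255 g Si in 496.436 g formula = 16.97 wt% Si.
Second mineral: 56.170 g Si in 216.547 g formula = 25.94 wt% Si.
16.97% − 25.94% gives a difference of -8.97 percentage points.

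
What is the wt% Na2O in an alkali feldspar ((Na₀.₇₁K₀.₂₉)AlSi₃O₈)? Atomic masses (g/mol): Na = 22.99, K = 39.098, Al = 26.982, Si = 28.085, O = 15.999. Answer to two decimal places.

Formula mass = 266.890 g/mol.
0.71 Na → 0.3550 mol Na2O per formula unit; M(Na2O) = 61.979, so Na2O mass = 22.003 g.
22.003/266.890 × 100 = 8.24 wt%.

8.24 wt%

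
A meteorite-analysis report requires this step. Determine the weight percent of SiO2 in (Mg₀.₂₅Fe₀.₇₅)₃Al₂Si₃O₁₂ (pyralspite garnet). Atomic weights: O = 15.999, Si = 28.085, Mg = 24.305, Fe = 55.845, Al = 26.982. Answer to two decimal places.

Formula mass = 474.087 g/mol.
3 Si → 3.0000 mol SiO2 per formula unit; M(SiO2) = 60.083, so SiO2 mass = 180.249 g.
180.249/474.087 × 100 = 38.02 wt%.

38.02 wt%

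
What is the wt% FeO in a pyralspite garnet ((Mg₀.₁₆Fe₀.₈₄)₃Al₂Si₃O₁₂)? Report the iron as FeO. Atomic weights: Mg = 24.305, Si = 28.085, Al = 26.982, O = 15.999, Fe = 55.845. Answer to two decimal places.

M((Mg₀.₁₆Fe₀.₈₄)₃Al₂Si₃O₁₂) = 482.603 g/mol; M(FeO) = 71.844 g/mol.
Moles FeO per formula unit = 2.52 Fe ÷ 1 = 2.5200.
FeO fraction = (2.5200 × 71.844) / 482.603 = 181.047/482.603 = 0.3751.

37.51 wt%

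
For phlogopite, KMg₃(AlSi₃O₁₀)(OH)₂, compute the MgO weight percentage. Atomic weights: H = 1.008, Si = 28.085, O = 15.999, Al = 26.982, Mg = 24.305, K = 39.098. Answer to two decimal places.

Formula mass = 417.254 g/mol.
3 Mg → 3.0000 mol MgO per formula unit; M(MgO) = 40.304, so MgO mass = 120.912 g.
120.912/417.254 × 100 = 28.98 wt%.

28.98 wt%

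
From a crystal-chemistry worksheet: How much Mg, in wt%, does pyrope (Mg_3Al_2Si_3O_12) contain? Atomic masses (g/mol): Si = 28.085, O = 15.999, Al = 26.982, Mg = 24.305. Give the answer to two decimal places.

18.09 wt%

M(Mg_3Al_2Si_3O_12) = 403.122 g/mol.
Mg contributes 3 × 24.305 = 72.915 g per mole.
72.915/403.122 = 0.1809 → 18.09%.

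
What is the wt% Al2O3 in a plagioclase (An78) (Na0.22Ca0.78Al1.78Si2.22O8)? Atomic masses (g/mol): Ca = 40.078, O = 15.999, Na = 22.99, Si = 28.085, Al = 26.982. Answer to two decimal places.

M(Na0.22Ca0.78Al1.78Si2.22O8) = 274.687 g/mol; M(Al2O3) = 101.961 g/mol.
Moles Al2O3 per formula unit = 1.78 Al ÷ 2 = 0.8900.
Al2O3 fraction = (0.8900 × 101.961) / 274.687 = 90.745/274.687 = 0.3304.

33.04 wt%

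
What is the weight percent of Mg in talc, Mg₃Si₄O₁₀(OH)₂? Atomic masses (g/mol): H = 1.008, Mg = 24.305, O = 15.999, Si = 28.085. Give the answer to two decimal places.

Formula mass = 3·24.305 + 4·28.085 + 12·15.999 + 2·1.008 = 379.259 g/mol, of which 72.915 g is Mg.
So Mg makes up 72.915/379.259 = 0.1923 of the mass, i.e. 19.23%.

19.23 wt%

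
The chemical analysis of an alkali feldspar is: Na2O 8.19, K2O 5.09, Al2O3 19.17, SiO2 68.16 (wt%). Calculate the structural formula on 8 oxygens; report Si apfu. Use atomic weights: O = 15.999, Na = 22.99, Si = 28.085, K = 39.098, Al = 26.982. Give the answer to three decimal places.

Na2O (M=61.979): mol = 0.13214; Na = 0.26428, O = 0.13214.
K2O (M=94.195): mol = 0.05404; K = 0.10808, O = 0.05404.
Al2O3 (M=101.961): mol = 0.18801; Al = 0.37602, O = 0.56403.
SiO2 (M=60.083): mol = 1.13443; Si = 1.13443, O = 2.26886.
ΣO = 3.01907; factor = 8/ΣO = 2.64982.
Si apfu = 1.13443 × 2.64982 = 3.006.

3.006 Si apfu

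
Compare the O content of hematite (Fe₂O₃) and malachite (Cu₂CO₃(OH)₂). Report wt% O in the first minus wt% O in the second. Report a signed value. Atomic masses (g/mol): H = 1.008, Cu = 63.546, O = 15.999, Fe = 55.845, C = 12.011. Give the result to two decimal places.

M(Fe₂O₃) = 159.687 g/mol, so wt% O = 47.997/159.687 × 100 = 30.06%.
M(Cu₂CO₃(OH)₂) = 221.114 g/mol, so wt% O = 79.995/221.114 × 100 = 36.18%.
30.06 − 36.18 = -6.12 pp.

-6.12 percentage points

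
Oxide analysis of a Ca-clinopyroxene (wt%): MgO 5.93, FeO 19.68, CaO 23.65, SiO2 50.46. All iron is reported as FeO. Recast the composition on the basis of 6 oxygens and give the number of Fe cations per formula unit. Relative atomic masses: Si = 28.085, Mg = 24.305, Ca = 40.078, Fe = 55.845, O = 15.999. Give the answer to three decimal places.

MgO: 5.93/40.304 = 0.14713 mol → 0.14713 mol Mg, 0.14713 mol O.
FeO: 19.68/71.844 = 0.27393 mol → 0.27393 mol Fe, 0.27393 mol O.
CaO: 23.65/56.077 = 0.42174 mol → 0.42174 mol Ca, 0.42174 mol O.
SiO2: 50.46/60.083 = 0.83984 mol → 0.83984 mol Si, 1.67968 mol O.
Total oxygen = 2.52248 mol. Normalization factor = 6/2.52248 = 2.37861.
Fe per 6 O = 0.27393 × 2.37861 = 0.652.

0.652 Fe apfu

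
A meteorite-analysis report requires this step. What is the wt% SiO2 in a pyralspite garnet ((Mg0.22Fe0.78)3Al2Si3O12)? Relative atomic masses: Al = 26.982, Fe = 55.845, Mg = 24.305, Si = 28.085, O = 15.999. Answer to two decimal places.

M((Mg0.22Fe0.78)3Al2Si3O12) = 476.926 g/mol; M(SiO2) = 60.083 g/mol.
Moles SiO2 per formula unit = 3 Si ÷ 1 = 3.0000.
SiO2 fraction = (3.0000 × 60.083) / 476.926 = 180.249/476.926 = 0.3779.

37.79 wt%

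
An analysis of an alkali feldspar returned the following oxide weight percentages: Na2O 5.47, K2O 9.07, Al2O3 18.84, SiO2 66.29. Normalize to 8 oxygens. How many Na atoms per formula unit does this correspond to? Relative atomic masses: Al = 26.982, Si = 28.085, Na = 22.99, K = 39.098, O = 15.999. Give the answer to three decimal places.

0.479 Na apfu

Na2O: 5.47/61.979 = 0.08826 mol → 0.17652 mol Na, 0.08826 mol O.
K2O: 9.07/94.195 = 0.09629 mol → 0.19258 mol K, 0.09629 mol O.
Al2O3: 18.84/101.961 = 0.18478 mol → 0.36956 mol Al, 0.55434 mol O.
SiO2: 66.29/60.083 = 1.10331 mol → 1.10331 mol Si, 2.20662 mol O.
Total oxygen = 2.94551 mol. Normalization factor = 8/2.94551 = 2.71600.
Na per 8 O = 0.17652 × 2.71600 = 0.479.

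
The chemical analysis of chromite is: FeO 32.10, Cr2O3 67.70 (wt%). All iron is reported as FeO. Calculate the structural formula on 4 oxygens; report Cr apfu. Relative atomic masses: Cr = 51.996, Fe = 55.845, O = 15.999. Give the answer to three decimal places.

1.998 Cr apfu

FeO (M=71.844): mol = 0.44680; Fe = 0.44680, O = 0.44680.
Cr2O3 (M=151.989): mol = 0.44543; Cr = 0.89086, O = 1.33629.
ΣO = 1.78309; factor = 4/ΣO = 2.24330.
Cr apfu = 0.89086 × 2.24330 = 1.998.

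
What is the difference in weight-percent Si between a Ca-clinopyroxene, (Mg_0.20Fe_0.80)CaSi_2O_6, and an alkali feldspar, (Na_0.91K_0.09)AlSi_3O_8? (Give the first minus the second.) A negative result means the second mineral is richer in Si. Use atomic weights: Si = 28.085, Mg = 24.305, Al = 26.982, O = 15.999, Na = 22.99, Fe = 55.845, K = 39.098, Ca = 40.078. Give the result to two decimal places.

M((Mg_0.20Fe_0.80)CaSi_2O_6) = 241.779 g/mol, so wt% Si = 56.170/241.779 × 100 = 23.23%.
M((Na_0.91K_0.09)AlSi_3O_8) = 263.669 g/mol, so wt% Si = 84.255/263.669 × 100 = 31.95%.
23.23 − 31.95 = -8.72 pp.

-8.72 percentage points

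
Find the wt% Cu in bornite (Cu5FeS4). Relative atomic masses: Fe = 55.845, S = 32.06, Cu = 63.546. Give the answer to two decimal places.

Formula mass = 5·63.546 + 1·55.845 + 4·32.06 = 501.815 g/mol, of which 317.730 g is Cu.
So Cu makes up 317.730/501.815 = 0.6332 of the mass, i.e. 63.32%.

63.32 weight percent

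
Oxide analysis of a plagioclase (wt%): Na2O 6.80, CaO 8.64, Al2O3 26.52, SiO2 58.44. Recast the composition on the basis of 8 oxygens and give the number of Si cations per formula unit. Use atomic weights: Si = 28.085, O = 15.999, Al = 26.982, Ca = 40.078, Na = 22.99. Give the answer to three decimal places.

Na2O: 6.80/61.979 = 0.10971 mol → 0.21942 mol Na, 0.10971 mol O.
CaO: 8.64/56.077 = 0.15407 mol → 0.15407 mol Ca, 0.15407 mol O.
Al2O3: 26.52/101.961 = 0.26010 mol → 0.52020 mol Al, 0.78030 mol O.
SiO2: 58.44/60.083 = 0.97265 mol → 0.97265 mol Si, 1.94530 mol O.
Total oxygen = 2.98938 mol. Normalization factor = 8/2.98938 = 2.67614.
Si per 8 O = 0.97265 × 2.67614 = 2.603.

2.603 Si apfu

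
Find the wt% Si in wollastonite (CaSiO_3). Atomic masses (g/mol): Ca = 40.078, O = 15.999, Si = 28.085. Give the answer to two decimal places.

24.18 mass %

Molar mass of CaSiO_3: 1×40.078 + 1×28.085 + 3×15.999 = 116.160 g/mol.
Mass of Si per formula unit: 1 × 28.085 = 28.085 g.
Weight fraction Si = 28.085 / 116.160 = 0.2418.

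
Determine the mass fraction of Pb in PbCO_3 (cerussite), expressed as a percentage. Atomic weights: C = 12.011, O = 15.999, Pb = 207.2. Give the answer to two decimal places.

77.54 wt%

Formula mass = 1*207.2 + 1*12.011 + 3*15.999 = 267.208 g/mol, of which 207.200 g is Pb.
So Pb makes up 207.200/267.208 = 0.7754 of the mass, i.e. 77.54%.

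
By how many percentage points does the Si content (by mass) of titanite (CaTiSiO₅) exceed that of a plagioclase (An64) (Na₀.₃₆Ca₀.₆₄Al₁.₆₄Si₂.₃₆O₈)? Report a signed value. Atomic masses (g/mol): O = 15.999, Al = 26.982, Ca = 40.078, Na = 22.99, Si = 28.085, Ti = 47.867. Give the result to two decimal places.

-10.00 percentage points

M(CaTiSiO₅) = 196.025 g/mol, so wt% Si = 28.085/196.025 × 100 = 14.33%.
M(Na₀.₃₆Ca₀.₆₄Al₁.₆₄Si₂.₃₆O₈) = 272.449 g/mol, so wt% Si = 66.281/272.449 × 100 = 24.33%.
14.33 − 24.33 = -10.00 pp.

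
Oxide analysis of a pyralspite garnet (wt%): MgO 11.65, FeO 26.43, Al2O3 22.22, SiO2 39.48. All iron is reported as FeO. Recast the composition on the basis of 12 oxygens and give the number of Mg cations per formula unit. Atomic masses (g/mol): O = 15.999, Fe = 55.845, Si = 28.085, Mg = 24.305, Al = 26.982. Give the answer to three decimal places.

11.65 wt% MgO ÷ 40.304 g/mol = 0.28905 mol, giving 0.28905 Mg and 0.28905 O.
26.43 wt% FeO ÷ 71.844 g/mol = 0.36788 mol, giving 0.36788 Fe and 0.36788 O.
22.22 wt% Al2O3 ÷ 101.961 g/mol = 0.21793 mol, giving 0.43586 Al and 0.65379 O.
39.48 wt% SiO2 ÷ 60.083 g/mol = 0.65709 mol, giving 0.65709 Si and 1.31418 O.
Oxygen sums to 2.62490; scaling by 12/2.62490 = 4.57160 puts the formula on 12 O.
Mg: 0.28905 × 4.57160 = 1.321 atoms per formula unit.

1.321 Mg apfu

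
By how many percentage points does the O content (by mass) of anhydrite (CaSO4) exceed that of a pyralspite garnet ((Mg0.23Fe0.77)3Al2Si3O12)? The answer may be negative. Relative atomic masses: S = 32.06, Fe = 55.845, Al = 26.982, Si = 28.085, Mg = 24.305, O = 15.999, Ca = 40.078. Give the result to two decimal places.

6.67 percentage points

M(CaSO4) = 136.134 g/mol, so wt% O = 63.996/136.134 × 100 = 47.01%.
M((Mg0.23Fe0.77)3Al2Si3O12) = 475.979 g/mol, so wt% O = 191.988/475.979 × 100 = 40.34%.
47.01 − 40.34 = 6.67 pp.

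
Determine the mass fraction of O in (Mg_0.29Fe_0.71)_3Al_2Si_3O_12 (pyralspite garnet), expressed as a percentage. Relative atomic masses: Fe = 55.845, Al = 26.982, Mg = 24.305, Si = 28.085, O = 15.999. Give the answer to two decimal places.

M((Mg_0.29Fe_0.71)_3Al_2Si_3O_12) = 470.302 g/mol.
O contributes 12 × 15.999 = 191.988 g per mole.
191.988/470.302 = 0.4082 → 40.82%.

40.82 mass %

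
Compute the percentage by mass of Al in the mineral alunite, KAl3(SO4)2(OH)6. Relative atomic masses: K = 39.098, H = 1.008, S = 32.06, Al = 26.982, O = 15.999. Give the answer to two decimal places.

19.54 mass %

Molar mass of KAl3(SO4)2(OH)6: 1·39.098 + 3·26.982 + 2·32.06 + 14·15.999 + 6·1.008 = 414.198 g/mol.
Mass of Al per formula unit: 3 × 26.982 = 80.946 g.
Weight fraction Al = 80.946 / 414.198 = 0.1954.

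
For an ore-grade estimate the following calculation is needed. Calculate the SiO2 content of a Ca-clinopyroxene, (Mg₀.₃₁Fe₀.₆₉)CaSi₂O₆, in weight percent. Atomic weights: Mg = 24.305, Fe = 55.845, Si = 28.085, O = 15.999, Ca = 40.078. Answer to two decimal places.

50.42 wt%

M((Mg₀.₃₁Fe₀.₆₉)CaSi₂O₆) = 238.310 g/mol; M(SiO2) = 60.083 g/mol.
Moles SiO2 per formula unit = 2 Si ÷ 1 = 2.0000.
SiO2 fraction = (2.0000 × 60.083) / 238.310 = 120.166/238.310 = 0.5042.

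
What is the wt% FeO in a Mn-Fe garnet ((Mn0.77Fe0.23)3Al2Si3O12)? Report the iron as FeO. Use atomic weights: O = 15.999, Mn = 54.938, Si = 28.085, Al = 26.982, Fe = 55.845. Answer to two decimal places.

10.00 wt%

M((Mn0.77Fe0.23)3Al2Si3O12) = 495.647 g/mol; M(FeO) = 71.844 g/mol.
Moles FeO per formula unit = 0.69 Fe ÷ 1 = 0.6900.
FeO fraction = (0.6900 × 71.844) / 495.647 = 49.572/495.647 = 0.1000.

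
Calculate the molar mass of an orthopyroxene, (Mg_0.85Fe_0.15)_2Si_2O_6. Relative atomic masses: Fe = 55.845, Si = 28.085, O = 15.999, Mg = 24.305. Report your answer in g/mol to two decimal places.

The formula mass is the sum 1.70·24.305 + 0.30·55.845 + 2·28.085 + 6·15.999.

210.24 g/mol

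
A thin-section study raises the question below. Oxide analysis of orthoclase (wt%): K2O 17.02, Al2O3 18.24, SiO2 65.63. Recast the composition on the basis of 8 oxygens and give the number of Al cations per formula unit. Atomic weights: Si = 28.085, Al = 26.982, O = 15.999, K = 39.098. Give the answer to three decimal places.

K2O: 17.02/94.195 = 0.18069 mol → 0.36138 mol K, 0.18069 mol O.
Al2O3: 18.24/101.961 = 0.17889 mol → 0.35778 mol Al, 0.53667 mol O.
SiO2: 65.63/60.083 = 1.09232 mol → 1.09232 mol Si, 2.18464 mol O.
Total oxygen = 2.90200 mol. Normalization factor = 8/2.90200 = 2.75672.
Al per 8 O = 0.35778 × 2.75672 = 0.986.

0.986 Al apfu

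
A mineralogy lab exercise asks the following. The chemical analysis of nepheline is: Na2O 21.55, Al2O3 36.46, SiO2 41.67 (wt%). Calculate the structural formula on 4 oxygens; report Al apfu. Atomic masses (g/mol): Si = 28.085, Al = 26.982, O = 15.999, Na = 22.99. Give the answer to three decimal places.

Na2O (M=61.979): mol = 0.34770; Na = 0.69540, O = 0.34770.
Al2O3 (M=101.961): mol = 0.35759; Al = 0.71518, O = 1.07277.
SiO2 (M=60.083): mol = 0.69354; Si = 0.69354, O = 1.38708.
ΣO = 2.80755; factor = 4/ΣO = 1.42473.
Al apfu = 0.71518 × 1.42473 = 1.019.

1.019 Al apfu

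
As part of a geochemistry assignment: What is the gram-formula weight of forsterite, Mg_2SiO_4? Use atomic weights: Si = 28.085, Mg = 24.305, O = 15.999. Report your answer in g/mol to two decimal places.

M = 2*24.305 + 1*28.085 + 4*15.999

140.69 g/mol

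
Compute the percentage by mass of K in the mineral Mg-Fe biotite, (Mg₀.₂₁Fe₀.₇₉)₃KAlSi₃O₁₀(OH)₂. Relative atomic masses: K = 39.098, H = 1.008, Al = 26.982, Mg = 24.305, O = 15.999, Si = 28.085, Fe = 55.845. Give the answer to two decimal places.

7.95 weight percent

Molar mass of (Mg₀.₂₁Fe₀.₇₉)₃KAlSi₃O₁₀(OH)₂: 0.63×24.305 + 2.37×55.845 + 1×39.098 + 1×26.982 + 3×28.085 + 12×15.999 + 2×1.008 = 492.004 g/mol.
Mass of K per formula unit: 1 × 39.098 = 39.098 g.
Weight fraction K = 39.098 / 492.004 = 0.0795.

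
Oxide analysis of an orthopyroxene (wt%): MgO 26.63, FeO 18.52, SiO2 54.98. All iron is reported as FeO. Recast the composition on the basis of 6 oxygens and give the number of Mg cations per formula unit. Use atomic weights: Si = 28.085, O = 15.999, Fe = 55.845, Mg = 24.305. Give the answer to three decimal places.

1.442 Mg apfu

MgO (M=40.304): mol = 0.66073; Mg = 0.66073, O = 0.66073.
FeO (M=71.844): mol = 0.25778; Fe = 0.25778, O = 0.25778.
SiO2 (M=60.083): mol = 0.91507; Si = 0.91507, O = 1.83014.
ΣO = 2.74865; factor = 6/ΣO = 2.18289.
Mg apfu = 0.66073 × 2.18289 = 1.442.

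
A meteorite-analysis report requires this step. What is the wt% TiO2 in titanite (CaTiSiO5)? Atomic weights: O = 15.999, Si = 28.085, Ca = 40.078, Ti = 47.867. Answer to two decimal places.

40.74 wt%

Formula mass = 196.025 g/mol.
1 Ti → 1.0000 mol TiO2 per formula unit; M(TiO2) = 79.865, so TiO2 mass = 79.865 g.
79.865/196.025 × 100 = 40.74 wt%.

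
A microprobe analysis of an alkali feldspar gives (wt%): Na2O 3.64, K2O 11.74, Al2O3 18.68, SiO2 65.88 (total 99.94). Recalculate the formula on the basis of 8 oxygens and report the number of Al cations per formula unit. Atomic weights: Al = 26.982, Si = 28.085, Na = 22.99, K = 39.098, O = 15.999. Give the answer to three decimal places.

3.64 wt% Na2O ÷ 61.979 g/mol = 0.05873 mol, giving 0.11746 Na and 0.05873 O.
11.74 wt% K2O ÷ 94.195 g/mol = 0.12464 mol, giving 0.24928 K and 0.12464 O.
18.68 wt% Al2O3 ÷ 101.961 g/mol = 0.18321 mol, giving 0.36642 Al and 0.54963 O.
65.88 wt% SiO2 ÷ 60.083 g/mol = 1.09648 mol, giving 1.09648 Si and 2.19296 O.
Oxygen sums to 2.92596; scaling by 8/2.92596 = 2.73415 puts the formula on 8 O.
Al: 0.36642 × 2.73415 = 1.002 atoms per formula unit.

1.002 Al apfu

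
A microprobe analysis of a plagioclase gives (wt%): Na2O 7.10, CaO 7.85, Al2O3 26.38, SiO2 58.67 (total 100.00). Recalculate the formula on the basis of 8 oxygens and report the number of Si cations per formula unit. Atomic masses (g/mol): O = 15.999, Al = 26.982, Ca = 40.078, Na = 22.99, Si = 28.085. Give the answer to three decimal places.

Na2O: 7.10/61.979 = 0.11455 mol → 0.22910 mol Na, 0.11455 mol O.
CaO: 7.85/56.077 = 0.13999 mol → 0.13999 mol Ca, 0.13999 mol O.
Al2O3: 26.38/101.961 = 0.25873 mol → 0.51746 mol Al, 0.77619 mol O.
SiO2: 58.67/60.083 = 0.97648 mol → 0.97648 mol Si, 1.95296 mol O.
Total oxygen = 2.98369 mol. Normalization factor = 8/2.98369 = 2.68124.
Si per 8 O = 0.97648 × 2.68124 = 2.618.

2.618 Si apfu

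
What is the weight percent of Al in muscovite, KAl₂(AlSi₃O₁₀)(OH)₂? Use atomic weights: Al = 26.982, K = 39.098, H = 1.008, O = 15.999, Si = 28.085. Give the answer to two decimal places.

Molar mass of KAl₂(AlSi₃O₁₀)(OH)₂: 1×39.098 + 3×26.982 + 3×28.085 + 12×15.999 + 2×1.008 = 398.303 g/mol.
Mass of Al per formula unit: 3 × 26.982 = 80.946 g.
Weight fraction Al = 80.946 / 398.303 = 0.2032.

20.32 mass %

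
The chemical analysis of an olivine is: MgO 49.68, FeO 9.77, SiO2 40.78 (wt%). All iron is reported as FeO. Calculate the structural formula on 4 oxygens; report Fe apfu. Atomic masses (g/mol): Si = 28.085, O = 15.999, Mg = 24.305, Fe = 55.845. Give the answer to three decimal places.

0.200 Fe apfu

49.68 wt% MgO ÷ 40.304 g/mol = 1.23263 mol, giving 1.23263 Mg and 1.23263 O.
9.77 wt% FeO ÷ 71.844 g/mol = 0.13599 mol, giving 0.13599 Fe and 0.13599 O.
40.78 wt% SiO2 ÷ 60.083 g/mol = 0.67873 mol, giving 0.67873 Si and 1.35746 O.
Oxygen sums to 2.72608; scaling by 4/2.72608 = 1.46731 puts the formula on 4 O.
Fe: 0.13599 × 1.46731 = 0.200 atoms per formula unit.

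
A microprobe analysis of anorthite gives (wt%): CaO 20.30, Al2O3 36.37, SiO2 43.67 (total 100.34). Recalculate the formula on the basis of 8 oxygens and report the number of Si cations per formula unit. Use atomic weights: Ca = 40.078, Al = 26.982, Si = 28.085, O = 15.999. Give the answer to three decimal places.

20.30 wt% CaO ÷ 56.077 g/mol = 0.36200 mol, giving 0.36200 Ca and 0.36200 O.
36.37 wt% Al2O3 ÷ 101.961 g/mol = 0.35671 mol, giving 0.71342 Al and 1.07013 O.
43.67 wt% SiO2 ÷ 60.083 g/mol = 0.72683 mol, giving 0.72683 Si and 1.45366 O.
Oxygen sums to 2.88579; scaling by 8/2.88579 = 2.77220 puts the formula on 8 O.
Si: 0.72683 × 2.77220 = 2.015 atoms per formula unit.

2.015 Si apfu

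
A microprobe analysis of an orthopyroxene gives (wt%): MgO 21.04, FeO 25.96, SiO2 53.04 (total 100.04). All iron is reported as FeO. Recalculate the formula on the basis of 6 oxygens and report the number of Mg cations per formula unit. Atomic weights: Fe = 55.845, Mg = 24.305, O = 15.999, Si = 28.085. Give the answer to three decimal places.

MgO (M=40.304): mol = 0.52203; Mg = 0.52203, O = 0.52203.
FeO (M=71.844): mol = 0.36134; Fe = 0.36134, O = 0.36134.
SiO2 (M=60.083): mol = 0.88278; Si = 0.88278, O = 1.76556.
ΣO = 2.64893; factor = 6/ΣO = 2.26507.
Mg apfu = 0.52203 × 2.26507 = 1.182.

1.182 Mg apfu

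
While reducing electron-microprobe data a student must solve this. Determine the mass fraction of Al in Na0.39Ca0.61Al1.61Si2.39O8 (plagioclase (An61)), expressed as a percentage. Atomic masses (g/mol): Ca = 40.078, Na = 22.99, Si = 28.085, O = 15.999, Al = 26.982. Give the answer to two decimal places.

Molar mass of Na0.39Ca0.61Al1.61Si2.39O8: 0.39·22.99 + 0.61·40.078 + 1.61·26.982 + 2.39·28.085 + 8·15.999 = 271.970 g/mol.
Mass of Al per formula unit: 1.61 × 26.982 = 43.441 g.
Weight fraction Al = 43.441 / 271.970 = 0.1597.

15.97 weight percent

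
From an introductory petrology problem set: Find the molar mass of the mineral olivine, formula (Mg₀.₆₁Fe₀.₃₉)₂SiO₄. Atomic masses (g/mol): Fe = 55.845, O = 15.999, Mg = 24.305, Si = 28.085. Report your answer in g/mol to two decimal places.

165.29 g/mol

The formula mass is the sum 1.22(24.305) + 0.78(55.845) + 1(28.085) + 4(15.999).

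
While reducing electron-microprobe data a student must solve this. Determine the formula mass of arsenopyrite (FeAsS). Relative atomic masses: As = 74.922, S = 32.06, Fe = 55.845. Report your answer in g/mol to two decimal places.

162.83 g/mol

The formula mass is the sum 1*55.845 + 1*74.922 + 1*32.06.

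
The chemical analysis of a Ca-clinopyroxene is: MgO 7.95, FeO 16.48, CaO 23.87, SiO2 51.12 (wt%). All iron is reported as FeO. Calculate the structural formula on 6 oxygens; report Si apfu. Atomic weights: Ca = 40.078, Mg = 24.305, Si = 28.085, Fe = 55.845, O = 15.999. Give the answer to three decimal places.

1.999 Si apfu

7.95 wt% MgO ÷ 40.304 g/mol = 0.19725 mol, giving 0.19725 Mg and 0.19725 O.
16.48 wt% FeO ÷ 71.844 g/mol = 0.22939 mol, giving 0.22939 Fe and 0.22939 O.
23.87 wt% CaO ÷ 56.077 g/mol = 0.42566 mol, giving 0.42566 Ca and 0.42566 O.
51.12 wt% SiO2 ÷ 60.083 g/mol = 0.85082 mol, giving 0.85082 Si and 1.70164 O.
Oxygen sums to 2.55394; scaling by 6/2.55394 = 2.34931 puts the formula on 6 O.
Si: 0.85082 × 2.34931 = 1.999 atoms per formula unit.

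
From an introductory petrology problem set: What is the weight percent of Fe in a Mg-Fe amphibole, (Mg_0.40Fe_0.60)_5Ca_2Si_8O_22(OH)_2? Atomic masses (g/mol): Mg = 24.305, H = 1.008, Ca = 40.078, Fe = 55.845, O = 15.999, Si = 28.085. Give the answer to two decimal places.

M((Mg_0.40Fe_0.60)_5Ca_2Si_8O_22(OH)_2) = 906.973 g/mol.
Fe contributes 3 × 55.845 = 167.535 g per mole.
167.535/906.973 = 0.1847 → 18.47%.

18.47 wt%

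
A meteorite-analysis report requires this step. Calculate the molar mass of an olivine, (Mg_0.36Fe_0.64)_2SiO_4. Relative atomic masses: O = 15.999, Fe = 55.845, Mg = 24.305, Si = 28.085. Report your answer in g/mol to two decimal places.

181.06 g/mol

Mg: 0.72 × 24.305 = 17.4996
Fe: 1.28 × 55.845 = 71.4816
Si: 1 × 28.085 = 28.0850
O: 4 × 15.999 = 63.9960
Summing the contributions gives the formula mass.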